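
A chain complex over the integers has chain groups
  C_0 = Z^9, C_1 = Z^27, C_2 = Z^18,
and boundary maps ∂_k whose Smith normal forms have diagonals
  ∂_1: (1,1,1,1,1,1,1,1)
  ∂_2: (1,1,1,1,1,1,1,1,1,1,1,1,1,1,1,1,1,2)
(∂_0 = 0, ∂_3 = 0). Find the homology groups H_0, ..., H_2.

H_0: b_0 = 9 − 0 − 8 = 1; torsion from ∂_1 factors > 1: none. So H_0 ≅ Z.
H_1: b_1 = 27 − 8 − 18 = 1; torsion from ∂_2 factors > 1: [2]. So H_1 ≅ Z ⊕ Z/2.
H_2: b_2 = 18 − 18 − 0 = 0; torsion from ∂_3 factors > 1: none. So H_2 ≅ 0.

H_0 ≅ Z,  H_1 ≅ Z ⊕ Z/2,  H_2 = 0.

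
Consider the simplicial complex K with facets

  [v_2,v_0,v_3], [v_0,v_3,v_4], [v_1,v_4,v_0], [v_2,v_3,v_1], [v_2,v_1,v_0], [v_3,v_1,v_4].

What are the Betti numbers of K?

We work with the vertex ordering v_0 < v_1 < v_2 < v_3 < v_4. The simplices of K, each written with vertices in increasing order, are:

  0-simplices (5): [v_0], [v_1], [v_2], [v_3], [v_4]
  1-simplices (9): [v_0,v_1], [v_0,v_2], [v_0,v_3], [v_0,v_4], [v_1,v_2], [v_1,v_3], [v_1,v_4], [v_2,v_3], [v_3,v_4]
  2-simplices (6): [v_0,v_1,v_2], [v_0,v_1,v_4], [v_0,v_2,v_3], [v_0,v_3,v_4], [v_1,v_2,v_3], [v_1,v_3,v_4]

Hence C_0 ≅ Z^5, C_1 ≅ Z^9, C_2 ≅ Z^6.

The boundary map ∂_1: C_1 → C_0 maps an edge to its endpoints' difference, ∂[p,q] = q − p.
The 5×9 boundary matrix has rank 4 and Smith normal form diag(1,1,1,1).

The boundary map ∂_2: C_2 → C_1 sends each 2-simplex [p,q,r] to [q,r] − [p,r] + [p,q]. For instance
  ∂[v_1,v_3,v_4] = [v_3,v_4] − [v_1,v_4] + [v_1,v_3],
  ∂[v_0,v_1,v_2] = [v_1,v_2] − [v_0,v_2] + [v_0,v_1].
As a 9×6 matrix over Z this has rank 5, with invariant factors (1,1,1,1,1).

Computing H_k = (kernel of ∂_k) / (image of ∂_{k+1}):

  H_0: rank C_0 − rank ∂_1 = 5 − 4 = 1, and the invariant factors of ∂_1 are all 1, so H_0 = Z.
  H_1: rank ker ∂_1 − rank ∂_2 = (9 − 4) − 5 = 0, and the invariant factors of ∂_2 are all 1, so H_1 = 0.
  H_2: rank ker ∂_2 − rank ∂_3 = (6 − 5) − 0 = 1, and there is no ∂_3, so H_2 = Z.

(K is a triangulation of the 2-sphere S^2.)

Hence the Betti numbers are b_0 = 1, b_1 = 0, b_2 = 1.

b_0 = 1, b_1 = 0, b_2 = 1.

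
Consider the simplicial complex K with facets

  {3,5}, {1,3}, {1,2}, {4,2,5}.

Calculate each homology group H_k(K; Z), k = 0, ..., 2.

Take the total order 1 < 2 < 3 < 4 < 5 on the vertex set. Then K (dimension 2) consists of the simplices:

  0-simplices (5): [1], [2], [3], [4], [5]
  1-simplices (6): [1,2], [1,3], [2,4], [2,5], [3,5], [4,5]
  2-simplices (1): [2,4,5]

so the chain groups are C_0 ≅ Z^5, C_1 ≅ Z^6, C_2 ≅ Z^1.

The boundary map ∂_1: C_1 → C_0 maps an edge to its endpoints' difference, ∂[p,q] = q − p.
This gives a 5×6 integer matrix of rank 4; reducing to Smith normal form yields diagonal entries (1,1,1,1).

∂_2: C_2 → C_1 sends each 2-simplex [p,q,r] to [q,r] − [p,r] + [p,q]. For instance
  ∂[2,4,5] = [4,5] − [2,5] + [2,4].
The resulting 6×1 matrix has rank 1, and its Smith normal form has invariant factors (1).

Now H_k = ker ∂_k / im ∂_{k+1}, so:

  H_0: rank C_0 − rank ∂_1 = 5 − 4 = 1, and the invariant factors of ∂_1 are all 1, so H_0 ≅ Z.
  H_1: rank ker ∂_1 − rank ∂_2 = (6 − 4) − 1 = 1, and the invariant factors of ∂_2 are all 1, so H_1 ≅ Z.
  H_2: rank ker ∂_2 − rank ∂_3 = (1 − 1) − 0 = 0, and there is no ∂_3, so H_2 ≅ 0.

As a check, the Euler characteristic is 5 − 6 + 1 = 0, which agrees with 1 − 1 + 0 = 0.

H_0 = Z,  H_1 = Z,  H_2 = 0.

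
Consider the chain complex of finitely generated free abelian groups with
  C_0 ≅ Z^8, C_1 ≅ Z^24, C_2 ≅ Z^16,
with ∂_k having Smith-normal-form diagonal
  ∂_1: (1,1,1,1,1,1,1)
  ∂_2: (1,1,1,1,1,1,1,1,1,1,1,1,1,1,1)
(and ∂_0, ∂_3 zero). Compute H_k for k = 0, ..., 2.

H_0 ≅ Z,  H_1 ≅ Z^2,  H_2 ≅ Z.

H_0: b_0 = 8 − 0 − 7 = 1; torsion from ∂_1 factors > 1: none. So H_0 ≅ Z.
H_1: b_1 = 24 − 7 − 15 = 2; torsion from ∂_2 factors > 1: none. So H_1 ≅ Z^2.
H_2: b_2 = 16 − 15 − 0 = 1; torsion from ∂_3 factors > 1: none. So H_2 ≅ Z.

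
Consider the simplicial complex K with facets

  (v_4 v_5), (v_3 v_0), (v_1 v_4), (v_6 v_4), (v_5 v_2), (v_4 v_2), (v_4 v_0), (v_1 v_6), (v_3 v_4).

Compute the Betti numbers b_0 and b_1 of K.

We work with the vertex ordering v_0 < v_1 < v_2 < v_3 < v_4 < v_5 < v_6. The simplices of K, each written with vertices in increasing order, are:

  0-simplices (7): [v_0], [v_1], [v_2], [v_3], [v_4], [v_5], [v_6]
  1-simplices (9): [v_0,v_3], [v_0,v_4], [v_1,v_4], [v_1,v_6], [v_2,v_4], [v_2,v_5], [v_3,v_4], [v_4,v_5], [v_4,v_6]

so the chain groups are C_0 ≅ Z^7, C_1 ≅ Z^9.

The boundary map ∂_1: C_1 → C_0 maps an edge to its endpoints' difference, ∂[p,q] = q − p.
This gives a 7×9 integer matrix of rank 6; reducing to Smith normal form yields diagonal entries (1,1,1,1,1,1).

Reading off H_k = ker ∂_k / im ∂_{k+1}:

  H_0: rank C_0 − rank ∂_1 = 7 − 6 = 1, and the invariant factors of ∂_1 are all 1, so H_0 ≅ Z.
  H_1: rank ker ∂_1 − rank ∂_2 = (9 − 6) − 0 = 3, and there is no ∂_2, so H_1 ≅ Z^3.

As a check, the Euler characteristic is 7 − 9 = -2, which agrees with 1 − 3 = -2.

Hence the Betti numbers are b_0 = 1, b_1 = 3.

b_0 = 1, b_1 = 3.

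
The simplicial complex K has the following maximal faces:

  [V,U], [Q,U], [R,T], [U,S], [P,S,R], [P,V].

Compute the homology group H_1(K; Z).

Order the vertices as P < Q < R < S < T < U < V. Listing each simplex with vertices in this order, K has dimension 2 with simplices:

  0-simplices (7): P, Q, R, S, T, U, V
  1-simplices (8): PR, PS, PV, QU, RS, RT, SU, UV
  2-simplices (1): PRS

so the chain groups are C_0 ≅ Z^7, C_1 ≅ Z^8, C_2 ≅ Z^1.

The boundary map ∂_1: C_1 → C_0 sends each edge [p,q] (with p < q) to q − p.
The 7×8 boundary matrix has rank 6 and Smith normal form diag(1,1,1,1,1,1).

∂_2: C_2 → C_1 sends each 2-simplex [p,q,r] to [q,r] − [p,r] + [p,q]. For instance
  ∂PRS = RS − PS + PR.
This gives a 8×1 integer matrix of rank 1; reducing to Smith normal form yields diagonal entries (1).

From H_k ≅ ker(∂_k) / im(∂_{k+1}) we obtain:

  H_1: rank ker ∂_1 − rank ∂_2 = (8 − 6) − 1 = 1, and the invariant factors of ∂_2 are all 1, so H_1 = Z.

H_1 ≅ Z.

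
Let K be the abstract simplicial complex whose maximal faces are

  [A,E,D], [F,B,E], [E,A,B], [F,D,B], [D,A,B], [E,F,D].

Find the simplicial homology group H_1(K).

H_1 = 0.

Order the vertices as A < B < D < E < F. Listing each simplex with vertices in this order, K has dimension 2 with simplices:

  0-simplices (5): A, B, D, E, F
  1-simplices (9): AB, AD, AE, BD, BE, BF, DE, DF, EF
  2-simplices (6): ABD, ABE, ADE, BDF, BEF, DEF

Hence C_0 ≅ Z^5, C_1 ≅ Z^9, C_2 ≅ Z^6.

The boundary map ∂_1: C_1 → C_0 is given by ∂[p,q] = [q] − [p]. For instance
  ∂EF = F − E.
This gives a 5×9 integer matrix of rank 4; reducing to Smith normal form yields diagonal entries (1,1,1,1).

Boundary ∂_2: C_2 → C_1 maps a triangle to the signed sum of its edges. For instance
  ∂ABE = BE − AE + AB,
  ∂ABD = BD − AD + AB.
The resulting 9×6 matrix has rank 5, and its Smith normal form has invariant factors (1,1,1,1,1).

Now H_k = ker ∂_k / im ∂_{k+1}, so:

  H_1: rank ker ∂_1 − rank ∂_2 = (9 − 4) − 5 = 0, and the invariant factors of ∂_2 are all 1, so H_1 = 0.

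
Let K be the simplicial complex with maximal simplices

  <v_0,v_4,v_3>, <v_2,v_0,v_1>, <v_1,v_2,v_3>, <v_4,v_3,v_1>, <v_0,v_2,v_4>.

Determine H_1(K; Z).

Order the vertices as v_0 < v_1 < v_2 < v_3 < v_4. Listing each simplex with vertices in this order, K has dimension 2 with simplices:

  0-simplices (5): [v_0], [v_1], [v_2], [v_3], [v_4]
  1-simplices (10): [v_0,v_1], [v_0,v_2], [v_0,v_3], [v_0,v_4], [v_1,v_2], [v_1,v_3], [v_1,v_4], [v_2,v_3], [v_2,v_4], [v_3,v_4]
  2-simplices (5): [v_0,v_1,v_2], [v_0,v_2,v_4], [v_0,v_3,v_4], [v_1,v_2,v_3], [v_1,v_3,v_4]

Hence C_0 ≅ Z^5, C_1 ≅ Z^10, C_2 ≅ Z^5.

Boundary ∂_1: C_1 → C_0 sends each edge [p,q] (with p < q) to q − p. For instance
  ∂[v_3,v_4] = [v_4] − [v_3].
The 5×10 boundary matrix has rank 4 and Smith normal form diag(1,1,1,1).

The boundary map ∂_2: C_2 → C_1 sends each 2-simplex [p,q,r] to [q,r] − [p,r] + [p,q]. For instance
  ∂[v_1,v_2,v_3] = [v_2,v_3] − [v_1,v_3] + [v_1,v_2],
  ∂[v_0,v_2,v_4] = [v_2,v_4] − [v_0,v_4] + [v_0,v_2].
This gives a 10×5 integer matrix of rank 5; reducing to Smith normal form yields diagonal entries (1,1,1,1,1).

Now H_k = ker ∂_k / im ∂_{k+1}, so:

  H_1: rank ker ∂_1 − rank ∂_2 = (10 − 4) − 5 = 1, and the invariant factors of ∂_2 are all 1, so H_1 ≅ Z.

H_1 = Z.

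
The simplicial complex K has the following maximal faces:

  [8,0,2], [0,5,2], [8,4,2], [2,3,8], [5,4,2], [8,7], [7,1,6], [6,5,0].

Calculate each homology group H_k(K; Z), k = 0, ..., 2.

H_0 = Z,  H_1 = Z,  H_2 = 0.

Fix the vertex order 0 < 1 < 2 < 3 < 4 < 5 < 6 < 7 < 8 and write every simplex with vertices in increasing order. Then dim K = 2 and the simplices of K are:

  0-simplices (9): [0], [1], [2], [3], [4], [5], [6], [7], [8]
  1-simplices (16): [0,2], [0,5], [0,6], [0,8], [1,6], [1,7], [2,3], [2,4], [2,5], [2,8], [3,8], [4,5], [4,8], [5,6], [6,7], [7,8]
  2-simplices (7): [0,2,5], [0,2,8], [0,5,6], [1,6,7], [2,3,8], [2,4,5], [2,4,8]

Hence C_0 ≅ Z^9, C_1 ≅ Z^16, C_2 ≅ Z^7.

The boundary map ∂_1: C_1 → C_0 sends each edge [p,q] (with p < q) to q − p. For instance
  ∂[0,6] = [6] − [0].
This gives a 9×16 integer matrix of rank 8; reducing to Smith normal form yields diagonal entries (1,1,1,1,1,1,1,1).

Boundary ∂_2: C_2 → C_1 acts by ∂[p,q,r] = [q,r] − [p,r] + [p,q]. For instance
  ∂[2,4,5] = [4,5] − [2,5] + [2,4],
  ∂[0,5,6] = [5,6] − [0,6] + [0,5].
This gives a 16×7 integer matrix of rank 7; reducing to Smith normal form yields diagonal entries (1,1,1,1,1,1,1).

Computing H_k = (kernel of ∂_k) / (image of ∂_{k+1}):

  H_0: rank C_0 − rank ∂_1 = 9 − 8 = 1, and the invariant factors of ∂_1 are all 1, so H_0 = Z.
  H_1: rank ker ∂_1 − rank ∂_2 = (16 − 8) − 7 = 1, and the invariant factors of ∂_2 are all 1, so H_1 = Z.
  H_2: rank ker ∂_2 − rank ∂_3 = (7 − 7) − 0 = 0, and there is no ∂_3, so H_2 = 0.

As a check, the Euler characteristic is 9 − 16 + 7 = 0, which agrees with 1 − 1 + 0 = 0.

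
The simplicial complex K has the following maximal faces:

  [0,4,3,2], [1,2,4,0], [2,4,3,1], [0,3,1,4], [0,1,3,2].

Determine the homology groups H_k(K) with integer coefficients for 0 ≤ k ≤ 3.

H_0 ≅ Z,  H_1 = 0,  H_2 = 0,  H_3 ≅ Z.

Order the vertices as 0 < 1 < 2 < 3 < 4. Listing each simplex with vertices in this order, K has dimension 3 with simplices:

  0-simplices (5): [0], [1], [2], [3], [4]
  1-simplices (10): [0,1], [0,2], [0,3], [0,4], [1,2], [1,3], [1,4], [2,3], [2,4], [3,4]
  2-simplices (10): [0,1,2], [0,1,3], [0,1,4], [0,2,3], [0,2,4], [0,3,4], [1,2,3], [1,2,4], [1,3,4], [2,3,4]
  3-simplices (5): [0,1,2,3], [0,1,2,4], [0,1,3,4], [0,2,3,4], [1,2,3,4]

Hence C_0 ≅ Z^5, C_1 ≅ Z^10, C_2 ≅ Z^10, C_3 ≅ Z^5.

Boundary ∂_1: C_1 → C_0 sends each edge [p,q] (with p < q) to q − p.
The 5×10 boundary matrix has rank 4 and Smith normal form diag(1,1,1,1).

Boundary ∂_2: C_2 → C_1 maps a triangle to the signed sum of its edges. For instance
  ∂[2,3,4] = [3,4] − [2,4] + [2,3],
  ∂[0,2,4] = [2,4] − [0,4] + [0,2].
This gives a 10×10 integer matrix of rank 6; reducing to Smith normal form yields diagonal entries (1,1,1,1,1,1).

The boundary map ∂_3: C_3 → C_2 sends each 3-simplex σ to the alternating sum Σ_i (−1)^i (σ with its i-th vertex removed). For instance
  ∂[0,1,2,4] = [1,2,4] − [0,2,4] + [0,1,4] − [0,1,2],
  ∂[0,2,3,4] = [2,3,4] − [0,3,4] + [0,2,4] − [0,2,3].
The 10×5 boundary matrix has rank 4 and Smith normal form diag(1,1,1,1).

Computing H_k = (kernel of ∂_k) / (image of ∂_{k+1}):

  H_0: rank C_0 − rank ∂_1 = 5 − 4 = 1, and the invariant factors of ∂_1 are all 1, so H_0 = Z.
  H_1: rank ker ∂_1 − rank ∂_2 = (10 − 4) − 6 = 0, and the invariant factors of ∂_2 are all 1, so H_1 = 0.
  H_2: rank ker ∂_2 − rank ∂_3 = (10 − 6) − 4 = 0, and the invariant factors of ∂_3 are all 1, so H_2 = 0.
  H_3: rank ker ∂_3 − rank ∂_4 = (5 − 4) − 0 = 1, and there is no ∂_4, so H_3 = Z.

(K is a triangulation of the 3-sphere S^3.)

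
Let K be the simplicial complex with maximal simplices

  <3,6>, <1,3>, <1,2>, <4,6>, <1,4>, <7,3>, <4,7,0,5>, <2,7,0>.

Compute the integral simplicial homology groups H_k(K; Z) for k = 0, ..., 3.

Fix the vertex order 0 < 1 < 2 < 3 < 4 < 5 < 6 < 7 and write every simplex with vertices in increasing order. Then dim K = 3 and the simplices of K are:

  0-simplices (8): [0], [1], [2], [3], [4], [5], [6], [7]
  1-simplices (14): [0,2], [0,4], [0,5], [0,7], [1,2], [1,3], [1,4], [2,7], [3,6], [3,7], [4,5], [4,6], [4,7], [5,7]
  2-simplices (5): [0,2,7], [0,4,5], [0,4,7], [0,5,7], [4,5,7]
  3-simplices (1): [0,4,5,7]

so the chain groups are C_0 ≅ Z^8, C_1 ≅ Z^14, C_2 ≅ Z^5, C_3 ≅ Z^1.

∂_1: C_1 → C_0 sends each edge [p,q] (with p < q) to q − p.
This gives a 8×14 integer matrix of rank 7; reducing to Smith normal form yields diagonal entries (1,1,1,1,1,1,1).

The boundary map ∂_2: C_2 → C_1 maps a triangle to the signed sum of its edges. For instance
  ∂[0,4,5] = [4,5] − [0,5] + [0,4],
  ∂[4,5,7] = [5,7] − [4,7] + [4,5].
As a 14×5 matrix over Z this has rank 4, with invariant factors (1,1,1,1).

∂_3: C_3 → C_2 sends each 3-simplex σ to the alternating sum Σ_i (−1)^i (σ with its i-th vertex removed). For instance
  ∂[0,4,5,7] = [4,5,7] − [0,5,7] + [0,4,7] − [0,4,5].
The 5×1 boundary matrix has rank 1 and Smith normal form diag(1).

Reading off H_k = ker ∂_k / im ∂_{k+1}:

  H_0: rank C_0 − rank ∂_1 = 8 − 7 = 1, and the invariant factors of ∂_1 are all 1, so H_0 ≅ Z.
  H_1: rank ker ∂_1 − rank ∂_2 = (14 − 7) − 4 = 3, and the invariant factors of ∂_2 are all 1, so H_1 ≅ Z^3.
  H_2: rank ker ∂_2 − rank ∂_3 = (5 − 4) − 1 = 0, and the invariant factors of ∂_3 are all 1, so H_2 ≅ 0.
  H_3: rank ker ∂_3 − rank ∂_4 = (1 − 1) − 0 = 0, and there is no ∂_4, so H_3 ≅ 0.

As a check, the Euler characteristic is 8 − 14 + 5 − 1 = -2, which agrees with 1 − 3 + 0 − 0 = -2.

H_0 = Z,  H_1 = Z^3,  H_2 = 0,  H_3 = 0.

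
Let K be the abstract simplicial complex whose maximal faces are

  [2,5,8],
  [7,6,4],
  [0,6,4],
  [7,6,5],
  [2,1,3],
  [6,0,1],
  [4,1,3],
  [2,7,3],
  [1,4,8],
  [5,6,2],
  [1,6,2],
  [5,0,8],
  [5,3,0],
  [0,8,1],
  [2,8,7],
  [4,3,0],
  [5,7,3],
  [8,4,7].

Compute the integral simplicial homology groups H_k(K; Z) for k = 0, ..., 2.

H_0 ≅ Z,  H_1 ≅ Z ⊕ Z_2,  H_2 = 0.

Take the total order 0 < 1 < 2 < 3 < 4 < 5 < 6 < 7 < 8 on the vertex set. Then K (dimension 2) consists of the simplices:

  0-simplices (9): [0], [1], [2], [3], [4], [5], [6], [7], [8]
  1-simplices (27): (27 of them)
  2-simplices (18): [0,1,6], [0,1,8], [0,3,4], [0,3,5], [0,4,6], [0,5,8], [1,2,3], [1,2,6], [1,3,4], [1,4,8], [2,3,7], [2,5,6], [2,5,8], [2,7,8], [3,5,7], [4,6,7], [4,7,8], [5,6,7]

Hence C_0 ≅ Z^9, C_1 ≅ Z^27, C_2 ≅ Z^18.

∂_1: C_1 → C_0 sends each edge [p,q] (with p < q) to q − p. For instance
  ∂[1,2] = [2] − [1].
The resulting 9×27 matrix has rank 8, and its Smith normal form has invariant factors (1,1,1,1,1,1,1,1).

The boundary map ∂_2: C_2 → C_1 acts by ∂[p,q,r] = [q,r] − [p,r] + [p,q]. For instance
  ∂[1,3,4] = [3,4] − [1,4] + [1,3],
  ∂[0,3,5] = [3,5] − [0,5] + [0,3].
As a 27×18 matrix over Z this has rank 18, with invariant factors (1,1,1,1,1,1,1,1,1,1,1,1,1,1,1,1,1,2).

Computing H_k = (kernel of ∂_k) / (image of ∂_{k+1}):

  H_0: rank C_0 − rank ∂_1 = 9 − 8 = 1, and the invariant factors of ∂_1 are all 1, so H_0 ≅ Z.
  H_1: rank ker ∂_1 − rank ∂_2 = (27 − 8) − 18 = 1, and ∂_2 has invariant factor 2 > 1, so H_1 ≅ Z ⊕ Z_2.
  H_2: rank ker ∂_2 − rank ∂_3 = (18 − 18) − 0 = 0, and there is no ∂_3, so H_2 ≅ 0.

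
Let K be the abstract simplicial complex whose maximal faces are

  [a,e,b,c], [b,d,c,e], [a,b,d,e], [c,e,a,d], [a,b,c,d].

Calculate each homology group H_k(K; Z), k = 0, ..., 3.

H_0 ≅ Z,  H_1 = 0,  H_2 = 0,  H_3 ≅ Z.

Order the vertices as a < b < c < d < e. Listing each simplex with vertices in this order, K has dimension 3 with simplices:

  0-simplices (5): a, b, c, d, e
  1-simplices (10): ab, ac, ad, ae, bc, bd, be, cd, ce, de
  2-simplices (10): abc, abd, abe, acd, ace, ade, bcd, bce, bde, cde
  3-simplices (5): abcd, abce, abde, acde, bcde

Hence C_0 ≅ Z^5, C_1 ≅ Z^10, C_2 ≅ Z^10, C_3 ≅ Z^5.

Boundary ∂_1: C_1 → C_0 is given by ∂[p,q] = [q] − [p]. For instance
  ∂de = e − d.
As a 5×10 matrix over Z this has rank 4, with invariant factors (1,1,1,1).

∂_2: C_2 → C_1 acts by ∂[p,q,r] = [q,r] − [p,r] + [p,q]. For instance
  ∂cde = de − ce + cd,
  ∂bde = de − be + bd.
The 10×10 boundary matrix has rank 6 and Smith normal form diag(1,1,1,1,1,1).

∂_3: C_3 → C_2 sends each 3-simplex σ to the alternating sum Σ_i (−1)^i (σ with its i-th vertex removed). For instance
  ∂abcd = bcd − acd + abd − abc,
  ∂abde = bde − ade + abe − abd.
As a 10×5 matrix over Z this has rank 4, with invariant factors (1,1,1,1).

From H_k ≅ ker(∂_k) / im(∂_{k+1}) we obtain:

  H_0: rank C_0 − rank ∂_1 = 5 − 4 = 1, and the invariant factors of ∂_1 are all 1, so H_0 ≅ Z.
  H_1: rank ker ∂_1 − rank ∂_2 = (10 − 4) − 6 = 0, and the invariant factors of ∂_2 are all 1, so H_1 ≅ 0.
  H_2: rank ker ∂_2 − rank ∂_3 = (10 − 6) − 4 = 0, and the invariant factors of ∂_3 are all 1, so H_2 ≅ 0.
  H_3: rank ker ∂_3 − rank ∂_4 = (5 − 4) − 0 = 1, and there is no ∂_4, so H_3 ≅ Z.

(K is a triangulation of the 3-sphere S^3.)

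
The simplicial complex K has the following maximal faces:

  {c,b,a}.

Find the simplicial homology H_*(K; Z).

H_0 ≅ Z,  H_1 = 0,  H_2 = 0.

Order the vertices as a < b < c. Listing each simplex with vertices in this order, K has dimension 2 with simplices:

  0-simplices (3): a, b, c
  1-simplices (3): ab, ac, bc
  2-simplices (1): abc

so the chain groups are C_0 ≅ Z^3, C_1 ≅ Z^3, C_2 ≅ Z^1.

∂_1: C_1 → C_0 sends each edge [p,q] (with p < q) to q − p. For instance
  ∂bc = c − b.
This gives a 3×3 integer matrix of rank 2; reducing to Smith normal form yields diagonal entries (1,1).

∂_2: C_2 → C_1 sends each 2-simplex [p,q,r] to [q,r] − [p,r] + [p,q]. For instance
  ∂abc = bc − ac + ab.
As a 3×1 matrix over Z this has rank 1, with invariant factors (1).

Reading off H_k = ker ∂_k / im ∂_{k+1}:

  H_0: rank C_0 − rank ∂_1 = 3 − 2 = 1, and the invariant factors of ∂_1 are all 1, so H_0 = Z.
  H_1: rank ker ∂_1 − rank ∂_2 = (3 − 2) − 1 = 0, and the invariant factors of ∂_2 are all 1, so H_1 = 0.
  H_2: rank ker ∂_2 − rank ∂_3 = (1 − 1) − 0 = 0, and there is no ∂_3, so H_2 = 0.

As a check, the Euler characteristic is 3 − 3 + 1 = 1, which agrees with 1 − 0 + 0 = 1.
(K is a triangulation of the 2-simplex.)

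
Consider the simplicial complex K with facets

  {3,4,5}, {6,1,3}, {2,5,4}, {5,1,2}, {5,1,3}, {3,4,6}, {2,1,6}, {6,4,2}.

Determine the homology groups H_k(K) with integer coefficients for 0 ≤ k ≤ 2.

We work with the vertex ordering 1 < 2 < 3 < 4 < 5 < 6. The simplices of K, each written with vertices in increasing order, are:

  0-simplices (6): [1], [2], [3], [4], [5], [6]
  1-simplices (12): [1,2], [1,3], [1,5], [1,6], [2,4], [2,5], [2,6], [3,4], [3,5], [3,6], [4,5], [4,6]
  2-simplices (8): [1,2,5], [1,2,6], [1,3,5], [1,3,6], [2,4,5], [2,4,6], [3,4,5], [3,4,6]

giving chain groups C_0 ≅ Z^6, C_1 ≅ Z^12, C_2 ≅ Z^8.

Boundary ∂_1: C_1 → C_0 sends each edge [p,q] (with p < q) to q − p.
The resulting 6×12 matrix has rank 5, and its Smith normal form has invariant factors (1,1,1,1,1).

The boundary map ∂_2: C_2 → C_1 maps a triangle to the signed sum of its edges. For instance
  ∂[1,2,5] = [2,5] − [1,5] + [1,2],
  ∂[1,3,6] = [3,6] − [1,6] + [1,3].
This gives a 12×8 integer matrix of rank 7; reducing to Smith normal form yields diagonal entries (1,1,1,1,1,1,1).

Computing H_k = (kernel of ∂_k) / (image of ∂_{k+1}):

  H_0: rank C_0 − rank ∂_1 = 6 − 5 = 1, and the invariant factors of ∂_1 are all 1, so H_0 = Z.
  H_1: rank ker ∂_1 − rank ∂_2 = (12 − 5) − 7 = 0, and the invariant factors of ∂_2 are all 1, so H_1 = 0.
  H_2: rank ker ∂_2 − rank ∂_3 = (8 − 7) − 0 = 1, and there is no ∂_3, so H_2 = Z.

H_0 = Z,  H_1 = 0,  H_2 = Z.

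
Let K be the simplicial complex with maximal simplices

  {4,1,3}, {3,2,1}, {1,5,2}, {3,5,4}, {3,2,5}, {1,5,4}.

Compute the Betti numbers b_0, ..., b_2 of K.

Take the total order 1 < 2 < 3 < 4 < 5 on the vertex set. Then K (dimension 2) consists of the simplices:

  0-simplices (5): [1], [2], [3], [4], [5]
  1-simplices (9): [1,2], [1,3], [1,4], [1,5], [2,3], [2,5], [3,4], [3,5], [4,5]
  2-simplices (6): [1,2,3], [1,2,5], [1,3,4], [1,4,5], [2,3,5], [3,4,5]

so the chain groups are C_0 ≅ Z^5, C_1 ≅ Z^9, C_2 ≅ Z^6.

The boundary map ∂_1: C_1 → C_0 sends each edge [p,q] (with p < q) to q − p.
As a 5×9 matrix over Z this has rank 4, with invariant factors (1,1,1,1).

Boundary ∂_2: C_2 → C_1 acts by ∂[p,q,r] = [q,r] − [p,r] + [p,q]. For instance
  ∂[1,4,5] = [4,5] − [1,5] + [1,4],
  ∂[1,3,4] = [3,4] − [1,4] + [1,3].
The 9×6 boundary matrix has rank 5 and Smith normal form diag(1,1,1,1,1).

Reading off H_k = ker ∂_k / im ∂_{k+1}:

  H_0: rank C_0 − rank ∂_1 = 5 − 4 = 1, and the invariant factors of ∂_1 are all 1, so H_0 ≅ Z.
  H_1: rank ker ∂_1 − rank ∂_2 = (9 − 4) − 5 = 0, and the invariant factors of ∂_2 are all 1, so H_1 ≅ 0.
  H_2: rank ker ∂_2 − rank ∂_3 = (6 − 5) − 0 = 1, and there is no ∂_3, so H_2 ≅ Z.

(K is a triangulation of the 2-sphere S^2.)

Hence the Betti numbers are b_0 = 1, b_1 = 0, b_2 = 1.

b_0 = 1, b_1 = 0, b_2 = 1.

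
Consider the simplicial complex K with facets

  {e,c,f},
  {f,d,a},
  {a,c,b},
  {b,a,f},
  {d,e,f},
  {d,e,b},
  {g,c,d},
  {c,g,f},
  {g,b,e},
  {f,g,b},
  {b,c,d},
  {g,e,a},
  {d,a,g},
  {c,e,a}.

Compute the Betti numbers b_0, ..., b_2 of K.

b_0 = 1, b_1 = 2, b_2 = 1.

Fix the vertex order a < b < c < d < e < f < g and write every simplex with vertices in increasing order. Then dim K = 2 and the simplices of K are:

  0-simplices (7): a, b, c, d, e, f, g
  1-simplices (21): ab, ac, ad, ae, af, ag, bc, bd, be, bf, bg, cd, ce, cf, cg, de, df, dg, ef, eg, fg
  2-simplices (14): abc, abf, ace, adf, adg, aeg, bcd, bde, beg, bfg, cdg, cef, cfg, def

Hence C_0 ≅ Z^7, C_1 ≅ Z^21, C_2 ≅ Z^14.

∂_1: C_1 → C_0 maps an edge to its endpoints' difference, ∂[p,q] = q − p. For instance
  ∂bf = f − b.
The 7×21 boundary matrix has rank 6 and Smith normal form diag(1,1,1,1,1,1).

Boundary ∂_2: C_2 → C_1 maps a triangle to the signed sum of its edges. For instance
  ∂aeg = eg − ag + ae,
  ∂adg = dg − ag + ad.
As a 21×14 matrix over Z this has rank 13, with invariant factors (1,1,1,1,1,1,1,1,1,1,1,1,1).

Now H_k = ker ∂_k / im ∂_{k+1}, so:

  H_0: rank C_0 − rank ∂_1 = 7 − 6 = 1, and the invariant factors of ∂_1 are all 1, so H_0 = Z.
  H_1: rank ker ∂_1 − rank ∂_2 = (21 − 6) − 13 = 2, and the invariant factors of ∂_2 are all 1, so H_1 = Z^2.
  H_2: rank ker ∂_2 − rank ∂_3 = (14 − 13) − 0 = 1, and there is no ∂_3, so H_2 = Z.

As a check, the Euler characteristic is 7 − 21 + 14 = 0, which agrees with 1 − 2 + 1 = 0.

Hence the Betti numbers are b_0 = 1, b_1 = 2, b_2 = 1.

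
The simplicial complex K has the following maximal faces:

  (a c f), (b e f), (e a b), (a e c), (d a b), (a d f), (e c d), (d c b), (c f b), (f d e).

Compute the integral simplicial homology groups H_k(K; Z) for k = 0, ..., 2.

We work with the vertex ordering a < b < c < d < e < f. The simplices of K, each written with vertices in increasing order, are:

  0-simplices (6): a, b, c, d, e, f
  1-simplices (15): ab, ac, ad, ae, af, bc, bd, be, bf, cd, ce, cf, de, df, ef
  2-simplices (10): abd, abe, ace, acf, adf, bcd, bcf, bef, cde, def

Hence C_0 ≅ Z^6, C_1 ≅ Z^15, C_2 ≅ Z^10.

∂_1: C_1 → C_0 sends each edge [p,q] (with p < q) to q − p. For instance
  ∂bc = c − b.
The 6×15 boundary matrix has rank 5 and Smith normal form diag(1,1,1,1,1).

∂_2: C_2 → C_1 sends each 2-simplex [p,q,r] to [q,r] − [p,r] + [p,q]. For instance
  ∂bcf = cf − bf + bc,
  ∂bcd = cd − bd + bc.
The resulting 15×10 matrix has rank 10, and its Smith normal form has invariant factors (1,1,1,1,1,1,1,1,1,2).

Now H_k = ker ∂_k / im ∂_{k+1}, so:

  H_0: rank C_0 − rank ∂_1 = 6 − 5 = 1, and the invariant factors of ∂_1 are all 1, so H_0 ≅ Z.
  H_1: rank ker ∂_1 − rank ∂_2 = (15 − 5) − 10 = 0, and ∂_2 has invariant factor 2 > 1, so H_1 ≅ Z/2.
  H_2: rank ker ∂_2 − rank ∂_3 = (10 − 10) − 0 = 0, and there is no ∂_3, so H_2 ≅ 0.

As a check, the Euler characteristic is 6 − 15 + 10 = 1, which agrees with 1 − 0 + 0 = 1.

H_0 = Z,  H_1 = Z/2,  H_2 = 0.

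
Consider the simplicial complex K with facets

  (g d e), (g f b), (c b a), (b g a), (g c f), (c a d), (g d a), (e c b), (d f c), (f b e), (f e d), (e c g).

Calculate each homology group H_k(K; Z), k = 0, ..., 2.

H_0 = Z,  H_1 = Z_2,  H_2 = 0.

We work with the vertex ordering a < b < c < d < e < f < g. The simplices of K, each written with vertices in increasing order, are:

  0-simplices (7): a, b, c, d, e, f, g
  1-simplices (18): ab, ac, ad, ag, bc, be, bf, bg, cd, ce, cf, cg, de, df, dg, ef, eg, fg
  2-simplices (12): abc, abg, acd, adg, bce, bef, bfg, cdf, ceg, cfg, def, deg

Hence C_0 ≅ Z^7, C_1 ≅ Z^18, C_2 ≅ Z^12.

The boundary map ∂_1: C_1 → C_0 sends each edge [p,q] (with p < q) to q − p. For instance
  ∂fg = g − f.
This gives a 7×18 integer matrix of rank 6; reducing to Smith normal form yields diagonal entries (1,1,1,1,1,1).

∂_2: C_2 → C_1 acts by ∂[p,q,r] = [q,r] − [p,r] + [p,q]. For instance
  ∂bce = ce − be + bc,
  ∂ceg = eg − cg + ce.
The resulting 18×12 matrix has rank 12, and its Smith normal form has invariant factors (1,1,1,1,1,1,1,1,1,1,1,2).

Reading off H_k = ker ∂_k / im ∂_{k+1}:

  H_0: rank C_0 − rank ∂_1 = 7 − 6 = 1, and the invariant factors of ∂_1 are all 1, so H_0 ≅ Z.
  H_1: rank ker ∂_1 − rank ∂_2 = (18 − 6) − 12 = 0, and ∂_2 has invariant factor 2 > 1, so H_1 ≅ Z_2.
  H_2: rank ker ∂_2 − rank ∂_3 = (12 − 12) − 0 = 0, and there is no ∂_3, so H_2 ≅ 0.

(K is a triangulation of the real projective plane RP^2.)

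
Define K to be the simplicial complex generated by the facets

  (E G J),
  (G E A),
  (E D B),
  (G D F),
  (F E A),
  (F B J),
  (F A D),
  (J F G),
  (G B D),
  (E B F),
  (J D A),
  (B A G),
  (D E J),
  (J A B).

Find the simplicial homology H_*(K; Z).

We work with the vertex ordering A < B < D < E < F < G < J. The simplices of K, each written with vertices in increasing order, are:

  0-simplices (7): A, B, D, E, F, G, J
  1-simplices (21): AB, AD, AE, AF, AG, AJ, BD, BE, BF, BG, BJ, DE, DF, DG, DJ, EF, EG, EJ, FG, FJ, GJ
  2-simplices (14): ABG, ABJ, ADF, ADJ, AEF, AEG, BDE, BDG, BEF, BFJ, DEJ, DFG, EGJ, FGJ

Hence C_0 ≅ Z^7, C_1 ≅ Z^21, C_2 ≅ Z^14.

Boundary ∂_1: C_1 → C_0 is given by ∂[p,q] = [q] − [p].
As a 7×21 matrix over Z this has rank 6, with invariant factors (1,1,1,1,1,1).

∂_2: C_2 → C_1 sends each 2-simplex [p,q,r] to [q,r] − [p,r] + [p,q]. For instance
  ∂ABJ = BJ − AJ + AB,
  ∂FGJ = GJ − FJ + FG.
This gives a 21×14 integer matrix of rank 13; reducing to Smith normal form yields diagonal entries (1,1,1,1,1,1,1,1,1,1,1,1,1).

Reading off H_k = ker ∂_k / im ∂_{k+1}:

  H_0: rank C_0 − rank ∂_1 = 7 − 6 = 1, and the invariant factors of ∂_1 are all 1, so H_0 ≅ Z.
  H_1: rank ker ∂_1 − rank ∂_2 = (21 − 6) − 13 = 2, and the invariant factors of ∂_2 are all 1, so H_1 ≅ Z^2.
  H_2: rank ker ∂_2 − rank ∂_3 = (14 − 13) − 0 = 1, and there is no ∂_3, so H_2 ≅ Z.

As a check, the Euler characteristic is 7 − 21 + 14 = 0, which agrees with 1 − 2 + 1 = 0.
(K is a triangulation of the torus T^2.)

H_0 ≅ Z,  H_1 ≅ Z^2,  H_2 ≅ Z.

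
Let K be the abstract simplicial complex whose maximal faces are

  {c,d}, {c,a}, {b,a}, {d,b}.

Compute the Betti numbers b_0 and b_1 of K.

Order the vertices as a < b < c < d. Listing each simplex with vertices in this order, K has dimension 1 with simplices:

  0-simplices (4): a, b, c, d
  1-simplices (4): ab, ac, bd, cd

so the chain groups are C_0 ≅ Z^4, C_1 ≅ Z^4.

∂_1: C_1 → C_0 maps an edge to its endpoints' difference, ∂[p,q] = q − p. For instance
  ∂bd = d − b.
The resulting 4×4 matrix has rank 3, and its Smith normal form has invariant factors (1,1,1).

Computing H_k = (kernel of ∂_k) / (image of ∂_{k+1}):

  H_0: rank C_0 − rank ∂_1 = 4 − 3 = 1, and the invariant factors of ∂_1 are all 1, so H_0 = Z.
  H_1: rank ker ∂_1 − rank ∂_2 = (4 − 3) − 0 = 1, and there is no ∂_2, so H_1 = Z.

As a check, the Euler characteristic is 4 − 4 = 0, which agrees with 1 − 1 = 0.
(K is a triangulation of the circle S^1.)

Hence the Betti numbers are b_0 = 1, b_1 = 1.

b_0 = 1, b_1 = 1.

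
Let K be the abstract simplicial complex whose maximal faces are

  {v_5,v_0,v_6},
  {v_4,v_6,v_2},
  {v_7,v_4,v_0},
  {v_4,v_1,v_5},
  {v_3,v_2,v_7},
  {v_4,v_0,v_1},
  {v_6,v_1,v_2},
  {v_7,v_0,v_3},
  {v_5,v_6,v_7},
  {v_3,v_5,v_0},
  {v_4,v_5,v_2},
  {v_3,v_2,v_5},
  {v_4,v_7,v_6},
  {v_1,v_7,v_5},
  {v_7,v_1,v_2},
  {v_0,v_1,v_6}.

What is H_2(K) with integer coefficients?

H_2 = Z.

Take the total order v_0 < v_1 < v_2 < v_3 < v_4 < v_5 < v_6 < v_7 on the vertex set. Then K (dimension 2) consists of the simplices:

  0-simplices (8): [v_0], [v_1], [v_2], [v_3], [v_4], [v_5], [v_6], [v_7]
  1-simplices (24): (24 of them)
  2-simplices (16): (16 of them)

Hence C_0 ≅ Z^8, C_1 ≅ Z^24, C_2 ≅ Z^16.

∂_1: C_1 → C_0 sends each edge [p,q] (with p < q) to q − p. For instance
  ∂[v_3,v_5] = [v_5] − [v_3].
The resulting 8×24 matrix has rank 7, and its Smith normal form has invariant factors (1,1,1,1,1,1,1).

The boundary map ∂_2: C_2 → C_1 sends each 2-simplex [p,q,r] to [q,r] − [p,r] + [p,q]. For instance
  ∂[v_5,v_6,v_7] = [v_6,v_7] − [v_5,v_7] + [v_5,v_6],
  ∂[v_0,v_1,v_4] = [v_1,v_4] − [v_0,v_4] + [v_0,v_1].
This gives a 24×16 integer matrix of rank 15; reducing to Smith normal form yields diagonal entries (1,1,1,1,1,1,1,1,1,1,1,1,1,1,1).

Reading off H_k = ker ∂_k / im ∂_{k+1}:

  H_2: rank ker ∂_2 − rank ∂_3 = (16 − 15) − 0 = 1, and there is no ∂_3, so H_2 ≅ Z.

(K is a triangulation of the torus T^2.)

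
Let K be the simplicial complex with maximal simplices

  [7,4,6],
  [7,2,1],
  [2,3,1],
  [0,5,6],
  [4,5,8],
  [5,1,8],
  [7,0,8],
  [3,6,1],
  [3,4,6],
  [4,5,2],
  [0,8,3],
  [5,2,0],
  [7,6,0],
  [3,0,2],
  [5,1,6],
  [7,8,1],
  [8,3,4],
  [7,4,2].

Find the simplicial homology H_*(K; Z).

H_0 ≅ Z,  H_1 ≅ Z^2,  H_2 ≅ Z.

K has 9 vertices, 27 edges, 18 triangles.
rank ∂_0 = 0, rank ∂_1 = 8 ⇒ b_0 = 9 − 0 − 8 = 1; all invariant factors of ∂_1 are 1 so no torsion. So H_0 ≅ Z.
rank ∂_1 = 8, rank ∂_2 = 17 ⇒ b_1 = 27 − 8 − 17 = 2; all invariant factors of ∂_2 are 1 so no torsion. So H_1 ≅ Z^2.
rank ∂_2 = 17, rank ∂_3 = 0 ⇒ b_2 = 18 − 17 − 0 = 1. So H_2 ≅ Z.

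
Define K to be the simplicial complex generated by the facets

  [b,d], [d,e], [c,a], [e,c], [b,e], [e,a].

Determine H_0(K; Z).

We work with the vertex ordering a < b < c < d < e. The simplices of K, each written with vertices in increasing order, are:

  0-simplices (5): a, b, c, d, e
  1-simplices (6): ac, ae, bd, be, ce, de

giving chain groups C_0 ≅ Z^5, C_1 ≅ Z^6.

∂_1: C_1 → C_0 maps an edge to its endpoints' difference, ∂[p,q] = q − p.
The resulting 5×6 matrix has rank 4, and its Smith normal form has invariant factors (1,1,1,1).

Computing H_k = (kernel of ∂_k) / (image of ∂_{k+1}):

  H_0: rank C_0 − rank ∂_1 = 5 − 4 = 1, and the invariant factors of ∂_1 are all 1, so H_0 ≅ Z.

(K is a triangulation of a wedge of 2 circles.)

H_0 = Z.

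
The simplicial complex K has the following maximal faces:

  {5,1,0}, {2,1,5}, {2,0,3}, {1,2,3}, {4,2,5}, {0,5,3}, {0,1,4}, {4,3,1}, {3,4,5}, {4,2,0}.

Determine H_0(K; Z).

Take the total order 0 < 1 < 2 < 3 < 4 < 5 on the vertex set. Then K (dimension 2) consists of the simplices:

  0-simplices (6): [0], [1], [2], [3], [4], [5]
  1-simplices (15): [0,1], [0,2], [0,3], [0,4], [0,5], [1,2], [1,3], [1,4], [1,5], [2,3], [2,4], [2,5], [3,4], [3,5], [4,5]
  2-simplices (10): [0,1,4], [0,1,5], [0,2,3], [0,2,4], [0,3,5], [1,2,3], [1,2,5], [1,3,4], [2,4,5], [3,4,5]

so the chain groups are C_0 ≅ Z^6, C_1 ≅ Z^15, C_2 ≅ Z^10.

Boundary ∂_1: C_1 → C_0 maps an edge to its endpoints' difference, ∂[p,q] = q − p.
The resulting 6×15 matrix has rank 5, and its Smith normal form has invariant factors (1,1,1,1,1).

Boundary ∂_2: C_2 → C_1 sends each 2-simplex [p,q,r] to [q,r] − [p,r] + [p,q]. For instance
  ∂[1,2,3] = [2,3] − [1,3] + [1,2],
  ∂[3,4,5] = [4,5] − [3,5] + [3,4].
The 15×10 boundary matrix has rank 10 and Smith normal form diag(1,1,1,1,1,1,1,1,1,2).

From H_k ≅ ker(∂_k) / im(∂_{k+1}) we obtain:

  H_0: rank C_0 − rank ∂_1 = 6 − 5 = 1, and the invariant factors of ∂_1 are all 1, so H_0 = Z.

H_0 = Z.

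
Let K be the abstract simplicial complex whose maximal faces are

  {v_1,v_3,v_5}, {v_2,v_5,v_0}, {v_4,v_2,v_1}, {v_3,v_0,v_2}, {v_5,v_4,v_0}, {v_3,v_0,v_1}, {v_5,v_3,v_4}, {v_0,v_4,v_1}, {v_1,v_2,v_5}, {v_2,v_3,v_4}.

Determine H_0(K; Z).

H_0 = Z.

We work with the vertex ordering v_0 < v_1 < v_2 < v_3 < v_4 < v_5. The simplices of K, each written with vertices in increasing order, are:

  0-simplices (6): [v_0], [v_1], [v_2], [v_3], [v_4], [v_5]
  1-simplices (15): (15 of them)
  2-simplices (10): [v_0,v_1,v_3], [v_0,v_1,v_4], [v_0,v_2,v_3], [v_0,v_2,v_5], [v_0,v_4,v_5], [v_1,v_2,v_4], [v_1,v_2,v_5], [v_1,v_3,v_5], [v_2,v_3,v_4], [v_3,v_4,v_5]

giving chain groups C_0 ≅ Z^6, C_1 ≅ Z^15, C_2 ≅ Z^10.

The boundary map ∂_1: C_1 → C_0 sends each edge [p,q] (with p < q) to q − p. For instance
  ∂[v_2,v_3] = [v_3] − [v_2].
The 6×15 boundary matrix has rank 5 and Smith normal form diag(1,1,1,1,1).

∂_2: C_2 → C_1 acts by ∂[p,q,r] = [q,r] − [p,r] + [p,q]. For instance
  ∂[v_1,v_3,v_5] = [v_3,v_5] − [v_1,v_5] + [v_1,v_3],
  ∂[v_2,v_3,v_4] = [v_3,v_4] − [v_2,v_4] + [v_2,v_3].
The 15×10 boundary matrix has rank 10 and Smith normal form diag(1,1,1,1,1,1,1,1,1,2).

Computing H_k = (kernel of ∂_k) / (image of ∂_{k+1}):

  H_0: rank C_0 − rank ∂_1 = 6 − 5 = 1, and the invariant factors of ∂_1 are all 1, so H_0 = Z.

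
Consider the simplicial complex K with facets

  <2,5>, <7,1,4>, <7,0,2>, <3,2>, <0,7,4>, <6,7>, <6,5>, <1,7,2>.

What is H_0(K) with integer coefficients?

H_0 = Z.

Take the total order 0 < 1 < 2 < 3 < 4 < 5 < 6 < 7 on the vertex set. Then K (dimension 2) consists of the simplices:

  0-simplices (8): [0], [1], [2], [3], [4], [5], [6], [7]
  1-simplices (12): [0,2], [0,4], [0,7], [1,2], [1,4], [1,7], [2,3], [2,5], [2,7], [4,7], [5,6], [6,7]
  2-simplices (4): [0,2,7], [0,4,7], [1,2,7], [1,4,7]

Hence C_0 ≅ Z^8, C_1 ≅ Z^12, C_2 ≅ Z^4.

∂_1: C_1 → C_0 sends each edge [p,q] (with p < q) to q − p.
The 8×12 boundary matrix has rank 7 and Smith normal form diag(1,1,1,1,1,1,1).

Boundary ∂_2: C_2 → C_1 maps a triangle to the signed sum of its edges. For instance
  ∂[1,2,7] = [2,7] − [1,7] + [1,2],
  ∂[0,4,7] = [4,7] − [0,7] + [0,4].
The resulting 12×4 matrix has rank 4, and its Smith normal form has invariant factors (1,1,1,1).

Reading off H_k = ker ∂_k / im ∂_{k+1}:

  H_0: rank C_0 − rank ∂_1 = 8 − 7 = 1, and the invariant factors of ∂_1 are all 1, so H_0 ≅ Z.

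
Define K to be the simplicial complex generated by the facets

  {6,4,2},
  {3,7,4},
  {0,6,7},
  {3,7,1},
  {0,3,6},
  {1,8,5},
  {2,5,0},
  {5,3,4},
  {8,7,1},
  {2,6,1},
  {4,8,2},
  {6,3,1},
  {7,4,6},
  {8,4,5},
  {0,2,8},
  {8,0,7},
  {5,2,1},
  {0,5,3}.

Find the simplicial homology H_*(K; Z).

K has 9 vertices, 27 edges, 18 triangles.
rank ∂_0 = 0, rank ∂_1 = 8 ⇒ b_0 = 9 − 0 − 8 = 1; all invariant factors of ∂_1 are 1 so no torsion. So H_0 = Z.
rank ∂_1 = 8, rank ∂_2 = 18 ⇒ b_1 = 27 − 8 − 18 = 1; ∂_2 has invariant factor(s) [2] giving torsion. So H_1 = Z ⊕ Z/2Z.
rank ∂_2 = 18, rank ∂_3 = 0 ⇒ b_2 = 18 − 18 − 0 = 0. So H_2 = 0.

H_0 ≅ Z,  H_1 ≅ Z ⊕ Z/2Z,  H_2 = 0.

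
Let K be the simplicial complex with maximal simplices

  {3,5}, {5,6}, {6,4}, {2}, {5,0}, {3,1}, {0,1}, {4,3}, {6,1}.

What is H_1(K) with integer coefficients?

H_1 ≅ Z^3.

Take the total order 0 < 1 < 2 < 3 < 4 < 5 < 6 on the vertex set. Then K (dimension 1) consists of the simplices:

  0-simplices (7): [0], [1], [2], [3], [4], [5], [6]
  1-simplices (8): [0,1], [0,5], [1,3], [1,6], [3,4], [3,5], [4,6], [5,6]

so the chain groups are C_0 ≅ Z^7, C_1 ≅ Z^8.

Boundary ∂_1: C_1 → C_0 sends each edge [p,q] (with p < q) to q − p.
As a 7×8 matrix over Z this has rank 5, with invariant factors (1,1,1,1,1).

From H_k ≅ ker(∂_k) / im(∂_{k+1}) we obtain:

  H_1: rank ker ∂_1 − rank ∂_2 = (8 − 5) − 0 = 3, and there is no ∂_2, so H_1 ≅ Z^3.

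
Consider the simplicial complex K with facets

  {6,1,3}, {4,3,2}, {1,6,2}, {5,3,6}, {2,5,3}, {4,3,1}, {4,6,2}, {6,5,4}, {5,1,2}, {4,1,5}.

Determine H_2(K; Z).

Take the total order 1 < 2 < 3 < 4 < 5 < 6 on the vertex set. Then K (dimension 2) consists of the simplices:

  0-simplices (6): [1], [2], [3], [4], [5], [6]
  1-simplices (15): [1,2], [1,3], [1,4], [1,5], [1,6], [2,3], [2,4], [2,5], [2,6], [3,4], [3,5], [3,6], [4,5], [4,6], [5,6]
  2-simplices (10): [1,2,5], [1,2,6], [1,3,4], [1,3,6], [1,4,5], [2,3,4], [2,3,5], [2,4,6], [3,5,6], [4,5,6]

so the chain groups are C_0 ≅ Z^6, C_1 ≅ Z^15, C_2 ≅ Z^10.

The boundary map ∂_1: C_1 → C_0 is given by ∂[p,q] = [q] − [p]. For instance
  ∂[2,3] = [3] − [2].
The 6×15 boundary matrix has rank 5 and Smith normal form diag(1,1,1,1,1).

Boundary ∂_2: C_2 → C_1 acts by ∂[p,q,r] = [q,r] − [p,r] + [p,q]. For instance
  ∂[1,4,5] = [4,5] − [1,5] + [1,4],
  ∂[1,2,6] = [2,6] − [1,6] + [1,2].
As a 15×10 matrix over Z this has rank 10, with invariant factors (1,1,1,1,1,1,1,1,1,2).

Now H_k = ker ∂_k / im ∂_{k+1}, so:

  H_2: rank ker ∂_2 − rank ∂_3 = (10 − 10) − 0 = 0, and there is no ∂_3, so H_2 ≅ 0.

(K is a triangulation of the real projective plane RP^2.)

H_2 ≅ 0.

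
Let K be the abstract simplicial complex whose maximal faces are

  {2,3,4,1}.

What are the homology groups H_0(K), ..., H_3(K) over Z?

K has 4 vertices, 6 edges, 4 triangles, 1 3-simplex.
rank ∂_0 = 0, rank ∂_1 = 3 ⇒ b_0 = 4 − 0 − 3 = 1; all invariant factors of ∂_1 are 1 so no torsion. So H_0 = Z.
rank ∂_1 = 3, rank ∂_2 = 3 ⇒ b_1 = 6 − 3 − 3 = 0; all invariant factors of ∂_2 are 1 so no torsion. So H_1 = 0.
rank ∂_2 = 3, rank ∂_3 = 1 ⇒ b_2 = 4 − 3 − 1 = 0; all invariant factors of ∂_3 are 1 so no torsion. So H_2 = 0.
rank ∂_3 = 1, rank ∂_4 = 0 ⇒ b_3 = 1 − 1 − 0 = 0. So H_3 = 0.

H_0 ≅ Z,  H_1 = 0,  H_2 = 0,  H_3 = 0.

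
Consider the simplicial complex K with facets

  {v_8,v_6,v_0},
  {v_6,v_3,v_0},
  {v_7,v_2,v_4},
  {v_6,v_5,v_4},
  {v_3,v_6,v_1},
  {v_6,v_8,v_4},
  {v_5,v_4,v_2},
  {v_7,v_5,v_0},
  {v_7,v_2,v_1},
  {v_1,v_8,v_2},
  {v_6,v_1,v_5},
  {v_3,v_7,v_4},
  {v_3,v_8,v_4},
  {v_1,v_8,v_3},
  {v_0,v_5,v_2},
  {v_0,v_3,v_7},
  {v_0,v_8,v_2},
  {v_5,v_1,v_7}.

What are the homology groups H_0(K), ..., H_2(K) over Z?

Fix the vertex order v_0 < v_1 < v_2 < v_3 < v_4 < v_5 < v_6 < v_7 < v_8 and write every simplex with vertices in increasing order. Then dim K = 2 and the simplices of K are:

  0-simplices (9): [v_0], [v_1], [v_2], [v_3], [v_4], [v_5], [v_6], [v_7], [v_8]
  1-simplices (27): (27 of them)
  2-simplices (18): (18 of them)

Hence C_0 ≅ Z^9, C_1 ≅ Z^27, C_2 ≅ Z^18.

∂_1: C_1 → C_0 maps an edge to its endpoints' difference, ∂[p,q] = q − p.
As a 9×27 matrix over Z this has rank 8, with invariant factors (1,1,1,1,1,1,1,1).

∂_2: C_2 → C_1 acts by ∂[p,q,r] = [q,r] − [p,r] + [p,q]. For instance
  ∂[v_1,v_5,v_6] = [v_5,v_6] − [v_1,v_6] + [v_1,v_5],
  ∂[v_0,v_6,v_8] = [v_6,v_8] − [v_0,v_8] + [v_0,v_6].
The resulting 27×18 matrix has rank 18, and its Smith normal form has invariant factors (1,1,1,1,1,1,1,1,1,1,1,1,1,1,1,1,1,2).

From H_k ≅ ker(∂_k) / im(∂_{k+1}) we obtain:

  H_0: rank C_0 − rank ∂_1 = 9 − 8 = 1, and the invariant factors of ∂_1 are all 1, so H_0 = Z.
  H_1: rank ker ∂_1 − rank ∂_2 = (27 − 8) − 18 = 1, and ∂_2 has invariant factor 2 > 1, so H_1 = Z ⊕ Z_2.
  H_2: rank ker ∂_2 − rank ∂_3 = (18 − 18) − 0 = 0, and there is no ∂_3, so H_2 = 0.

(K is a triangulation of the Klein bottle.)

H_0 ≅ Z,  H_1 ≅ Z ⊕ Z_2,  H_2 = 0.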